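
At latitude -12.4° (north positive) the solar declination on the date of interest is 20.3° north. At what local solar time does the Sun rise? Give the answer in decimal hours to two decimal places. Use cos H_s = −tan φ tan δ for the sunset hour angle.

6.31 h

cos H_s = −tan(-12.4°) · tan(20.3°) = 0.0813, so H_s = arccos(0.0813) = 85.34°.
Sunrise is at 12 − H_s/15 = 12 − 5.689 = 6.311 h local solar time.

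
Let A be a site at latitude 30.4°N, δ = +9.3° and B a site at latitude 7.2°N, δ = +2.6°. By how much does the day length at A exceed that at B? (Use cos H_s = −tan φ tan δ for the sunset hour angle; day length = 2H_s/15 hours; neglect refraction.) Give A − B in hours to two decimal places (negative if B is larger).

+0.69 h

A: H_s = arccos(−tan 30.4° · tan 9.3°) = 95.51°, so 2H_s/15 = 12.7347 h.
B: H_s = arccos(−tan 7.2° · tan 2.6°) = 90.33°, so 2H_s/15 = 12.0440 h.
A − B = 12.7347 − 12.0440 = 0.6907 h.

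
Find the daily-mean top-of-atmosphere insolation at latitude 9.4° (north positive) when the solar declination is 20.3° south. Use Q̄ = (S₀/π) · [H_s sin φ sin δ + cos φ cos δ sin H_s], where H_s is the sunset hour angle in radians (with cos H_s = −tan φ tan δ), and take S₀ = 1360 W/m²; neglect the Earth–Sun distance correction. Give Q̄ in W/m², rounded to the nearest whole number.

363 W/m²

The sunset hour angle satisfies cos H_s = −tan φ tan δ = 0.0612, giving H_s = 86.49°. In radians, H_s = 1.5095.
H_s sin φ sin δ = 1.5095 × 0.1633 × -0.3469 = -0.0855.
cos φ cos δ sin H_s = 0.9866 × 0.9379 × 0.9981 = 0.9236.
Q̄ = (1360/π) × (-0.0855 + 0.9236) = 432.90 × 0.8381 = 362.81 W/m².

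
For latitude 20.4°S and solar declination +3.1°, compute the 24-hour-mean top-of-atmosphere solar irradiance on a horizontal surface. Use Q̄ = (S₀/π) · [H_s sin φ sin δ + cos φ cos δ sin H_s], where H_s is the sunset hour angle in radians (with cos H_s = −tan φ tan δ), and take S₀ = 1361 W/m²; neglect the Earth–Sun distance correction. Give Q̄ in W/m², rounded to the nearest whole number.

393 W/m²

−tan φ tan δ = −(-0.3719)(0.0542) = 0.0202; H_s = arccos(0.0202) = 88.84°. In radians, H_s = 1.5506.
H_s sin φ sin δ = 1.5506 × -0.3486 × 0.0541 = -0.0292.
cos φ cos δ sin H_s = 0.9373 × 0.9985 × 0.9998 = 0.9357.
Q̄ = (1361/π) × (-0.0292 + 0.9357) = 433.22 × 0.9065 = 392.71 W/m².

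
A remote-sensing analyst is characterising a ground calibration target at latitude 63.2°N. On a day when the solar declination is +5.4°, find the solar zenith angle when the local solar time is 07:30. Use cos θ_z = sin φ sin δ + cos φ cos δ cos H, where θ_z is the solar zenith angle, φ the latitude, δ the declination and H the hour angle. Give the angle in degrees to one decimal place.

75.2°

Hour angle H = 15° × (7.5 − 12) = -67.50°.
cos θ_z = sin φ sin δ + cos φ cos δ cos H = (0.8926)(0.0941) + (0.4509)(0.9956)(0.3827) = 0.2558.
θ_z = arccos(0.2558) = 75.18°.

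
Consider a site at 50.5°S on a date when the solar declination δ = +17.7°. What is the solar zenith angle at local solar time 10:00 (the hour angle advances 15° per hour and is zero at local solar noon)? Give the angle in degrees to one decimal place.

Hour angle H = 15° × (10 − 12) = -30.00°.
cos θ_z = sin φ sin δ + cos φ cos δ cos H = (-0.7716)(0.3040) + (0.6361)(0.9527)(0.8660) = 0.2902.
θ_z = arccos(0.2902) = 73.13°.

73.1°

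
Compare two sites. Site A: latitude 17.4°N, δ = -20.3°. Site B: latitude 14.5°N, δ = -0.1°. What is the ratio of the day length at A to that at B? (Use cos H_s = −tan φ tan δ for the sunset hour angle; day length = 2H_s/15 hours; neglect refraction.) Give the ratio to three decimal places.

A: H_s = arccos(−tan 17.4° · tan -20.3°) = 83.34°, so 2H_s/15 = 11.1120 h.
B: H_s = arccos(−tan 14.5° · tan -0.1°) = 89.97°, so 2H_s/15 = 11.9960 h.
Ratio A/B = 11.1120 / 11.9960 = 0.9263.

0.926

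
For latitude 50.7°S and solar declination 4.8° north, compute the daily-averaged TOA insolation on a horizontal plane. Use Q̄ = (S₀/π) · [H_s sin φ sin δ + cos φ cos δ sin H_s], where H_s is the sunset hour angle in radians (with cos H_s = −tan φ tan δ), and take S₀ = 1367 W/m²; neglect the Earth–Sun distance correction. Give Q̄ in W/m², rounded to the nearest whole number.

−tan φ tan δ = −(-1.2218)(0.0840) = 0.1026; H_s = arccos(0.1026) = 84.11°. In radians, H_s = 1.4680.
H_s sin φ sin δ = 1.4680 × -0.7738 × 0.0837 = -0.0951.
cos φ cos δ sin H_s = 0.6334 × 0.9965 × 0.9947 = 0.6278.
Q̄ = (1367/π) × (-0.0951 + 0.6278) = 435.13 × 0.5327 = 231.79 W/m².

232 W/m²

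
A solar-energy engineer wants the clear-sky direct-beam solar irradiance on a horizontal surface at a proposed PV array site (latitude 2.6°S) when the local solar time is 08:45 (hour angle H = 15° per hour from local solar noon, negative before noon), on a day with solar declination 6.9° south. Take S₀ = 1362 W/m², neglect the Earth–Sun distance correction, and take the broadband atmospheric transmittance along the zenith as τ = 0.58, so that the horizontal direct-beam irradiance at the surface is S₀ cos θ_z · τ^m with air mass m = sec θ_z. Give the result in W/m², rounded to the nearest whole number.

393 W/m²

Hour angle H = 15° × (8.75 − 12) = -48.75°.
cos θ_z = sin φ sin δ + cos φ cos δ cos H = (-0.0454)(-0.1201) + (0.9990)(0.9928)(0.6593) = 0.6594.
Air mass m = 1/cos θ_z = 1/0.6594 = 1.517; τ^m = 0.58^1.517 = 0.4376.
Surface direct beam = 1362 × 0.6594 × 0.4376 = 393.01 W/m².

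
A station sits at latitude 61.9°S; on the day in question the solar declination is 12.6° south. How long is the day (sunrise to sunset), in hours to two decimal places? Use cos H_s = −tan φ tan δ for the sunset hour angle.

−tan φ tan δ = −(-1.8728)(-0.2235) = -0.4186; H_s = arccos(-0.4186) = 114.75°.
Day length = 2 H_s / 15° h⁻¹ = 229.50° / 15 = 15.300 h.

15.30 hours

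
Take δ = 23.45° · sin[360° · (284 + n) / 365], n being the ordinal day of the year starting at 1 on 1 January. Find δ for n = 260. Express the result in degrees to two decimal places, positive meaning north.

360 × (284 + 260) / 365 = 536.548°; sin(536.548°) = 0.0602.
δ = 23.45 × 0.0602 = 1.412° ≈ +1.41°.

+1.41°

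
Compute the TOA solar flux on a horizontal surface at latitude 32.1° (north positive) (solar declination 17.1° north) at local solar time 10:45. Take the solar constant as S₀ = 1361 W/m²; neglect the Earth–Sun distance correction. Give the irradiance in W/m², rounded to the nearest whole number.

1256 W/m²

Hour angle H = 15° × (10.75 − 12) = -18.75°.
cos θ_z = sin φ sin δ + cos φ cos δ cos H = (0.5314)(0.2940) + (0.8471)(0.9558)(0.9469) = 0.9229.
Top-of-atmosphere irradiance = S₀ cos θ_z = 1361 × 0.9229 = 1256.07 W/m².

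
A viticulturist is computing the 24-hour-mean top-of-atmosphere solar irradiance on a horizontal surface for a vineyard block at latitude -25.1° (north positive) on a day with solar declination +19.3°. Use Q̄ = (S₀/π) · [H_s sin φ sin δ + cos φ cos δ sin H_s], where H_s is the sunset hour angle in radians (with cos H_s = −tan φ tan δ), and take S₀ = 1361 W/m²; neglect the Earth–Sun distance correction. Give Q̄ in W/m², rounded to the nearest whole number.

−tan φ tan δ = −(-0.4684)(0.3502) = 0.1640; H_s = arccos(0.1640) = 80.56°. In radians, H_s = 1.4060.
H_s sin φ sin δ = 1.4060 × -0.4242 × 0.3305 = -0.1971.
cos φ cos δ sin H_s = 0.9056 × 0.9438 × 0.9865 = 0.8432.
Q̄ = (1361/π) × (-0.1971 + 0.8432) = 433.22 × 0.6461 = 279.90 W/m².

280 W/m²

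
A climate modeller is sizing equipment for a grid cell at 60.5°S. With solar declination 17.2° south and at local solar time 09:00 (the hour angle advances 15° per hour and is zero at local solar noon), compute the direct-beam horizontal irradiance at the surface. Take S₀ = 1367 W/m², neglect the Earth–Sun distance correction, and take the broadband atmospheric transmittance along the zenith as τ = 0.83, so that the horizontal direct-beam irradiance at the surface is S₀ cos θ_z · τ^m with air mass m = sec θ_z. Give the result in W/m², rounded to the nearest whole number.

588 W/m²

Hour angle H = 15° × (9 − 12) = -45.00°.
cos θ_z = sin φ sin δ + cos φ cos δ cos H = (-0.8704)(-0.2957) + (0.4924)(0.9553)(0.7071) = 0.5900.
Air mass m = 1/cos θ_z = 1/0.5900 = 1.695; τ^m = 0.83^1.695 = 0.7292.
Surface direct beam = 1367 × 0.5900 × 0.7292 = 588.12 W/m².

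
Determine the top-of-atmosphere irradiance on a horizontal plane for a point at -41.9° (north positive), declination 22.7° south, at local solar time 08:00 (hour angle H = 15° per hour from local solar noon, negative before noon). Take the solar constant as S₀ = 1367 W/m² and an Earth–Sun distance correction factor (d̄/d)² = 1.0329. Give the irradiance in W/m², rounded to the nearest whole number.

849 W/m²

Hour angle H = 15° × (8 − 12) = -60.00°.
cos θ_z = sin φ sin δ + cos φ cos δ cos H = (-0.6678)(-0.3859) + (0.7443)(0.9225)(0.5000) = 0.6010.
Top-of-atmosphere irradiance = S₀ (d̄/d)² cos θ_z = 1367 × 1.0329 × 0.6010 = 848.60 W/m².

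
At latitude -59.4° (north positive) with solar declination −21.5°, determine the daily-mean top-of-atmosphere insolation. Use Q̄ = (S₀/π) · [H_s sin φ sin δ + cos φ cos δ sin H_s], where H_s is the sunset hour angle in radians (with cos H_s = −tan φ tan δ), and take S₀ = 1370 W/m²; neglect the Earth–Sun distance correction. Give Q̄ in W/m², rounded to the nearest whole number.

The sunset hour angle satisfies cos H_s = −tan φ tan δ = -0.6661, giving H_s = 131.77°. In radians, H_s = 2.2998.
H_s sin φ sin δ = 2.2998 × -0.8607 × -0.3665 = 0.7255.
cos φ cos δ sin H_s = 0.5090 × 0.9304 × 0.7458 = 0.3532.
Q̄ = (1370/π) × (0.7255 + 0.3532) = 436.08 × 1.0787 = 470.40 W/m².

470 W/m²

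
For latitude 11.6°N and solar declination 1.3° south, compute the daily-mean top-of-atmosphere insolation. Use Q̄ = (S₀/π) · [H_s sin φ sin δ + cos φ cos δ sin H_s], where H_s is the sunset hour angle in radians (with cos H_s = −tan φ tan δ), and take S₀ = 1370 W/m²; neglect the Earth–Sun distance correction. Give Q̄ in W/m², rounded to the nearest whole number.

424 W/m²

cos H_s = −tan(11.6°) · tan(-1.3°) = 0.0047, so H_s = arccos(0.0047) = 89.73°. In radians, H_s = 1.5661.
H_s sin φ sin δ = 1.5661 × 0.2011 × -0.0227 = -0.0071.
cos φ cos δ sin H_s = 0.9796 × 0.9997 × 1.0000 = 0.9793.
Q̄ = (1370/π) × (-0.0071 + 0.9793) = 436.08 × 0.9722 = 423.96 W/m².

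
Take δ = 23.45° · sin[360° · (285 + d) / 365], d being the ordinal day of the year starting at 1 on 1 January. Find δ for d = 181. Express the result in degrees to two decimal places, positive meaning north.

360 × (285 + 181) / 365 = 459.616°; sin(459.616°) = 0.9859.
δ = 23.45 × 0.9859 = 23.119° ≈ +23.12°.

+23.12°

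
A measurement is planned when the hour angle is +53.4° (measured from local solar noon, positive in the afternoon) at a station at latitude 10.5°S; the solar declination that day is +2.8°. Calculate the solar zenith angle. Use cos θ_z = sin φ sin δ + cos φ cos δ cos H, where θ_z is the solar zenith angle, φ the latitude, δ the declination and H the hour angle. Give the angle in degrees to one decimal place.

54.8°

With φ = -10.5°, δ = 2.8°, H = 53.40°: sin φ sin δ = -0.0089, cos φ cos δ cos H = 0.5855, so cos θ_z = 0.5766.
θ_z = arccos(0.5766) = 54.79°.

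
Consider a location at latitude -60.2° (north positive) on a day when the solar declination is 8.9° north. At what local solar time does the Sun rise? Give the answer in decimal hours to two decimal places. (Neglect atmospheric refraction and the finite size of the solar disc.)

The sunset hour angle satisfies cos H_s = −tan φ tan δ = 0.2734, giving H_s = 74.13°.
Sunrise is at 12 − H_s/15 = 12 − 4.942 = 7.058 h local solar time.

7.06 h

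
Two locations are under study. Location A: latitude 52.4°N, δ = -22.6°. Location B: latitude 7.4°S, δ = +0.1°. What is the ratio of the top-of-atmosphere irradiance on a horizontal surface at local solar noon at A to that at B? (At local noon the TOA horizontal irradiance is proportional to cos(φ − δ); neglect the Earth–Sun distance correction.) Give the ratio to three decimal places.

A: cos θ_z = cos(52.4° − (-22.6°)) = 0.2588.
B: cos θ_z = cos(-7.4° − (0.1°)) = 0.9914.
Ratio A/B = 0.2588 / 0.9914 = 0.2610.

0.261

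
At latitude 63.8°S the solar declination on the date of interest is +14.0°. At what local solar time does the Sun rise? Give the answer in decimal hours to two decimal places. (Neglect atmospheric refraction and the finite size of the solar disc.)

8.03 h

The sunset hour angle satisfies cos H_s = −tan φ tan δ = 0.5067, giving H_s = 59.56°.
Sunrise is at 12 − H_s/15 = 12 − 3.971 = 8.029 h local solar time.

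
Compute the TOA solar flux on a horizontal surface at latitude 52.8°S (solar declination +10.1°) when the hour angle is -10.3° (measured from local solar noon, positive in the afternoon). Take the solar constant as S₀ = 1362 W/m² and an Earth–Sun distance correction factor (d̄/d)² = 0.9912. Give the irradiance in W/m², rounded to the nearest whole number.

602 W/m²

With φ = -52.8°, δ = 10.1°, H = -10.30°: sin φ sin δ = -0.1397, cos φ cos δ cos H = 0.5856, so cos θ_z = 0.4459.
Top-of-atmosphere irradiance = S₀ (d̄/d)² cos θ_z = 1362 × 0.9912 × 0.4459 = 601.97 W/m².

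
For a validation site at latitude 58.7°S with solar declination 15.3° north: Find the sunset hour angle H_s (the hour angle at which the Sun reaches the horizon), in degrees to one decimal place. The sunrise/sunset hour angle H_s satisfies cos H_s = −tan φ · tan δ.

cos H_s = −tan(-58.7°) · tan(15.3°) = 0.4499, so H_s = arccos(0.4499) = 63.26°.

63.3°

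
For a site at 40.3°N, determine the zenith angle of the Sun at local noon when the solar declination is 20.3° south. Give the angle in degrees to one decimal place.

60.6°

At local solar noon the hour angle is zero, so the zenith angle is |φ − δ| = |40.3° − (-20.3°)| = 60.6°.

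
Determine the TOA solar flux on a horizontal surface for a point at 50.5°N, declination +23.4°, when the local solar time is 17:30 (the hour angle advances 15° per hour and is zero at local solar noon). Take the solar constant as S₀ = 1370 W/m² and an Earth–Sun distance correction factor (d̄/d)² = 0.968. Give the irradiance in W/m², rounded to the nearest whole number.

Hour angle H = 15° × (17.5 − 12) = 82.50°.
With φ = 50.5°, δ = 23.4°, H = 82.50°: sin φ sin δ = 0.3064, cos φ cos δ cos H = 0.0762, so cos θ_z = 0.3826.
Top-of-atmosphere irradiance = S₀ (d̄/d)² cos θ_z = 1370 × 0.968 × 0.3826 = 507.39 W/m².

507 W/m²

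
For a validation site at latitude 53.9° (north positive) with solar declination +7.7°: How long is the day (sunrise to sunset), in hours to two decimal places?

−tan φ tan δ = −(1.3713)(0.1352) = -0.1854; H_s = arccos(-0.1854) = 100.68°.
Day length = 2 H_s / 15° h⁻¹ = 201.36° / 15 = 13.424 h.

13.42 hours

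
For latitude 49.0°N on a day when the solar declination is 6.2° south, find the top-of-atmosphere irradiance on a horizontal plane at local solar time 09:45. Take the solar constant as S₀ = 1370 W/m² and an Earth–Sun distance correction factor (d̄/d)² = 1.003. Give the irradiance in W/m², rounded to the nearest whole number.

Hour angle H = 15° × (9.75 − 12) = -33.75°.
cos θ_z = sin φ sin δ + cos φ cos δ cos H = (0.7547)(-0.1080) + (0.6561)(0.9942)(0.8315) = 0.4609.
Top-of-atmosphere irradiance = S₀ (d̄/d)² cos θ_z = 1370 × 1.003 × 0.4609 = 633.33 W/m².

633 W/m²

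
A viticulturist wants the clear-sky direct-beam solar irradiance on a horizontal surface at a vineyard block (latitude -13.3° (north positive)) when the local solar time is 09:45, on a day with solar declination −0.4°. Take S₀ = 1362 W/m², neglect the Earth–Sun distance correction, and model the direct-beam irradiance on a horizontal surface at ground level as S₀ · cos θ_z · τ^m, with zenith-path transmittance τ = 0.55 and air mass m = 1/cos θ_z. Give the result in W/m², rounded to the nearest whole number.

528 W/m²

Hour angle H = 15° × (9.75 − 12) = -33.75°.
cos θ_z = sin φ sin δ + cos φ cos δ cos H = (-0.2300)(-0.0070) + (0.9732)(1.0000)(0.8315) = 0.8108.
Air mass m = 1/cos θ_z = 1/0.8108 = 1.233; τ^m = 0.55^1.233 = 0.4785.
Surface direct beam = 1362 × 0.8108 × 0.4785 = 528.41 W/m².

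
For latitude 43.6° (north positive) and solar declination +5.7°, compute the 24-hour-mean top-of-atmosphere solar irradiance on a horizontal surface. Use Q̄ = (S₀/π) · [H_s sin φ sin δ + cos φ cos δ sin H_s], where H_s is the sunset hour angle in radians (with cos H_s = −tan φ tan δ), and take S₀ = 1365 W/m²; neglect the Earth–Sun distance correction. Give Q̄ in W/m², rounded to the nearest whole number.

361 W/m²

−tan φ tan δ = −(0.9523)(0.0998) = -0.0950; H_s = arccos(-0.0950) = 95.45°. In radians, H_s = 1.6659.
H_s sin φ sin δ = 1.6659 × 0.6896 × 0.0993 = 0.1141.
cos φ cos δ sin H_s = 0.7242 × 0.9951 × 0.9955 = 0.7174.
Q̄ = (1365/π) × (0.1141 + 0.7174) = 434.49 × 0.8315 = 361.28 W/m².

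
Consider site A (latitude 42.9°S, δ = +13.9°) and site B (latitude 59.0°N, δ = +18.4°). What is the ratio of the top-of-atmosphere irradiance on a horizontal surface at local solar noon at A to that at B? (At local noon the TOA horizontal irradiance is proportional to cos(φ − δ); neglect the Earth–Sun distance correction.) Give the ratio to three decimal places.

0.721

A: cos θ_z = cos(-42.9° − (13.9°)) = 0.5476.
B: cos θ_z = cos(59.0° − (18.4°)) = 0.7593.
Ratio A/B = 0.5476 / 0.7593 = 0.7212.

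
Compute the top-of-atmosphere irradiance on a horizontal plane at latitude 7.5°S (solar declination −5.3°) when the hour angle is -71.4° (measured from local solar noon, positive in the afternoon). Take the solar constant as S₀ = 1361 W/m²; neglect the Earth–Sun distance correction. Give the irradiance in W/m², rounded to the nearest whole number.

cos θ_z = sin(-7.5°) sin(-5.3°) + cos(-7.5°) cos(-5.3°) cos(-71.40°) = 0.0121 + 0.3149 = 0.3270.
Top-of-atmosphere irradiance = S₀ cos θ_z = 1361 × 0.3270 = 445.05 W/m².

445 W/m²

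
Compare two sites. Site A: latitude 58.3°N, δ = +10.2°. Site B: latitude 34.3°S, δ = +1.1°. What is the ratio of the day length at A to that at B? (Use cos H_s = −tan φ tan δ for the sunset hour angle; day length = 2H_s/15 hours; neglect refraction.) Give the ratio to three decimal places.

A: H_s = arccos(−tan 58.3° · tan 10.2°) = 106.94°, so 2H_s/15 = 14.2587 h.
B: H_s = arccos(−tan -34.3° · tan 1.1°) = 89.25°, so 2H_s/15 = 11.9000 h.
Ratio A/B = 14.2587 / 11.9000 = 1.1982.

1.198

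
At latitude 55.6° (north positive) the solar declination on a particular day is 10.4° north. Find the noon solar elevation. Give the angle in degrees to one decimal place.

44.8°

At local solar noon the hour angle is zero, so the elevation is 90° − |φ − δ| = 90° − |55.6° − (10.4°)| = 90° − 45.2° = 44.8°.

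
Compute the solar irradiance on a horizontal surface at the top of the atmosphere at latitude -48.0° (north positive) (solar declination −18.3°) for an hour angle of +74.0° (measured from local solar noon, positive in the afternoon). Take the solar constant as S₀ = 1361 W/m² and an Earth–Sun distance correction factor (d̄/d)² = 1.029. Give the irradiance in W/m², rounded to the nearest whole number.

572 W/m²

cos θ_z = sin φ sin δ + cos φ cos δ cos H = (-0.7431)(-0.3140) + (0.6691)(0.9494)(0.2756) = 0.4084.
Top-of-atmosphere irradiance = S₀ (d̄/d)² cos θ_z = 1361 × 1.029 × 0.4084 = 571.95 W/m².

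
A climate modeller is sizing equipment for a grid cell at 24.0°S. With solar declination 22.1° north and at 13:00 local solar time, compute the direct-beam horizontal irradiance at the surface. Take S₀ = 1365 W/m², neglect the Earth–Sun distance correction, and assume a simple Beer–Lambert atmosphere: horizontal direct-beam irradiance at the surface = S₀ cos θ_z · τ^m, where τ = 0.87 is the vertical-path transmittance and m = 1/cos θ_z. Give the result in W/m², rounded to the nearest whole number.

Hour angle H = 15° × (13 − 12) = 15.00°.
With φ = -24.0°, δ = 22.1°, H = 15.00°: sin φ sin δ = -0.1530, cos φ cos δ cos H = 0.8176, so cos θ_z = 0.6646.
Air mass m = 1/cos θ_z = 1/0.6646 = 1.505; τ^m = 0.87^1.505 = 0.8109.
Surface direct beam = 1365 × 0.6646 × 0.8109 = 735.63 W/m².

736 W/m²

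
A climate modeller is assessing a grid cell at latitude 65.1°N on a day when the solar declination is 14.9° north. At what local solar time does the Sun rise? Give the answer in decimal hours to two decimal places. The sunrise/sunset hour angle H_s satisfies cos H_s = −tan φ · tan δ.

3.67 h

The sunset hour angle satisfies cos H_s = −tan φ tan δ = -0.5732, giving H_s = 124.97°.
Sunrise is at 12 − H_s/15 = 12 − 8.331 = 3.669 h local solar time.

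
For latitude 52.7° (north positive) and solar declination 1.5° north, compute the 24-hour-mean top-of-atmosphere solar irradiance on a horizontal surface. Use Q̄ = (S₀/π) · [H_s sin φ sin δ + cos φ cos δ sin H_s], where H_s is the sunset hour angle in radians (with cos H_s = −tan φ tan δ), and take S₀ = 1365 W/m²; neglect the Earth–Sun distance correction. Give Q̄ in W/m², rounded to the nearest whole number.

−tan φ tan δ = −(1.3127)(0.0262) = -0.0344; H_s = arccos(-0.0344) = 91.97°. In radians, H_s = 1.6052.
H_s sin φ sin δ = 1.6052 × 0.7955 × 0.0262 = 0.0335.
cos φ cos δ sin H_s = 0.6060 × 0.9997 × 0.9994 = 0.6055.
Q̄ = (1365/π) × (0.0335 + 0.6055) = 434.49 × 0.6390 = 277.64 W/m².

278 W/m²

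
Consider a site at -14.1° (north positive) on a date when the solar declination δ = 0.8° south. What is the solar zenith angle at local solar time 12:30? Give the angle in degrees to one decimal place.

15.2°

Hour angle H = 15° × (12.5 − 12) = 7.50°.
cos θ_z = sin φ sin δ + cos φ cos δ cos H = (-0.2436)(-0.0140) + (0.9699)(0.9999)(0.9914) = 0.9649.
θ_z = arccos(0.9649) = 15.23°.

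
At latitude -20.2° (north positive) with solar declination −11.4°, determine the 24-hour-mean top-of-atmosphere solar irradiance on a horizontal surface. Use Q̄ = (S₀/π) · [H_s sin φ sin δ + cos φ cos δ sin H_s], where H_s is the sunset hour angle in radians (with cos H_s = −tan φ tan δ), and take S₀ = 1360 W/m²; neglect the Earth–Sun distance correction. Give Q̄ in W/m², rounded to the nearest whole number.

446 W/m²

−tan φ tan δ = −(-0.3679)(-0.2016) = -0.0742; H_s = arccos(-0.0742) = 94.26°. In radians, H_s = 1.6451.
H_s sin φ sin δ = 1.6451 × -0.3453 × -0.1977 = 0.1123.
cos φ cos δ sin H_s = 0.9385 × 0.9803 × 0.9972 = 0.9174.
Q̄ = (1360/π) × (0.1123 + 0.9174) = 432.90 × 1.0297 = 445.76 W/m².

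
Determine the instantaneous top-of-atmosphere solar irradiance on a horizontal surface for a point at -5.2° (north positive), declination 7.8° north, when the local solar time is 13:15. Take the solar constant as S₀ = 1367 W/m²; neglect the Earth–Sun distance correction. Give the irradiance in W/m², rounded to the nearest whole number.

Hour angle H = 15° × (13.25 − 12) = 18.75°.
cos θ_z = sin φ sin δ + cos φ cos δ cos H = (-0.0906)(0.1357) + (0.9959)(0.9907)(0.9469) = 0.9220.
Top-of-atmosphere irradiance = S₀ cos θ_z = 1367 × 0.9220 = 1260.37 W/m².

1260 W/m²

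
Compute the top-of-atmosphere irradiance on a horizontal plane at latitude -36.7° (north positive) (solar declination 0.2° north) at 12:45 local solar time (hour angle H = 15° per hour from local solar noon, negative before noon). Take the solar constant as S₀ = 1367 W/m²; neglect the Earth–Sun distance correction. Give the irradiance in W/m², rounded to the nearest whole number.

Hour angle H = 15° × (12.75 − 12) = 11.25°.
cos θ_z = sin φ sin δ + cos φ cos δ cos H = (-0.5976)(0.0035) + (0.8018)(1.0000)(0.9808) = 0.7843.
Top-of-atmosphere irradiance = S₀ cos θ_z = 1367 × 0.7843 = 1072.14 W/m².

1072 W/m²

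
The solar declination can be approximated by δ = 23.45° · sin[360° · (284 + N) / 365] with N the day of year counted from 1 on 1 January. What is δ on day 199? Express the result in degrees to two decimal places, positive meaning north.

+21.01°

360 × (284 + 199) / 365 = 476.384°; sin(476.384°) = 0.8958.
δ = 23.45 × 0.8958 = 21.007° ≈ +21.01°.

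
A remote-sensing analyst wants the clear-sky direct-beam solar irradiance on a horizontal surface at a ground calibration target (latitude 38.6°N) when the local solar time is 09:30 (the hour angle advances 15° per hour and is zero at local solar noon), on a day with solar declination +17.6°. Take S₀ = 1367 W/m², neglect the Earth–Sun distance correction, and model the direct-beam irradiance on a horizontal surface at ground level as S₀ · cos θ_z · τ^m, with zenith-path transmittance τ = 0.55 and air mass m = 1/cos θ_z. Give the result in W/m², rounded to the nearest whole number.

Hour angle H = 15° × (9.5 − 12) = -37.50°.
cos θ_z = sin φ sin δ + cos φ cos δ cos H = (0.6239)(0.3024) + (0.7815)(0.9532)(0.7934) = 0.7797.
Air mass m = 1/cos θ_z = 1/0.7797 = 1.283; τ^m = 0.55^1.283 = 0.4644.
Surface direct beam = 1367 × 0.7797 × 0.4644 = 494.98 W/m².

495 W/m²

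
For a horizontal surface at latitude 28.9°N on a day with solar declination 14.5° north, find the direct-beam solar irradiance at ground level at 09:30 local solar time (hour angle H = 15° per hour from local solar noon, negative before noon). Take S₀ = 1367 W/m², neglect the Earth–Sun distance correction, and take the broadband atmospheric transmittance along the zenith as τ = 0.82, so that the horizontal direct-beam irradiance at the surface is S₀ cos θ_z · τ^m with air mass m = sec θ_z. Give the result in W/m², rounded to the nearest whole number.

Hour angle H = 15° × (9.5 − 12) = -37.50°.
cos θ_z = sin φ sin δ + cos φ cos δ cos H = (0.4833)(0.2504) + (0.8755)(0.9681)(0.7934) = 0.7935.
Air mass m = 1/cos θ_z = 1/0.7935 = 1.260; τ^m = 0.82^1.260 = 0.7788.
Surface direct beam = 1367 × 0.7935 × 0.7788 = 844.78 W/m².

845 W/m²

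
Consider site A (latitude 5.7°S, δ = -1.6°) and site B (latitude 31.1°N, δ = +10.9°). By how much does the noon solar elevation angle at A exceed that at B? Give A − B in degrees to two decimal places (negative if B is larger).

A: 90° − |-5.7 − (-1.6)| = 85.90°.
B: 90° − |31.1 − (10.9)| = 69.80°.
A − B = 85.90 − 69.80 = 16.10°.

+16.10°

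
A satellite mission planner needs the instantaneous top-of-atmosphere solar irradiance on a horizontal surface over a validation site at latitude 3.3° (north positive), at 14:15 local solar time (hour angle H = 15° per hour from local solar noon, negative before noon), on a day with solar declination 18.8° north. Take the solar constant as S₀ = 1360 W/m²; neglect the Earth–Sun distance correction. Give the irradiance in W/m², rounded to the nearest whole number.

1094 W/m²

Hour angle H = 15° × (14.25 − 12) = 33.75°.
cos θ_z = sin(3.3°) sin(18.8°) + cos(3.3°) cos(18.8°) cos(33.75°) = 0.0186 + 0.7858 = 0.8044.
Top-of-atmosphere irradiance = S₀ cos θ_z = 1360 × 0.8044 = 1093.98 W/m².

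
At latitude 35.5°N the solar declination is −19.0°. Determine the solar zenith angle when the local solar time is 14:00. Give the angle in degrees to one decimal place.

61.5°

Hour angle H = 15° × (14 − 12) = 30.00°.
With φ = 35.5°, δ = -19.0°, H = 30.00°: sin φ sin δ = -0.1891, cos φ cos δ cos H = 0.6666, so cos θ_z = 0.4775.
θ_z = arccos(0.4775) = 61.48°.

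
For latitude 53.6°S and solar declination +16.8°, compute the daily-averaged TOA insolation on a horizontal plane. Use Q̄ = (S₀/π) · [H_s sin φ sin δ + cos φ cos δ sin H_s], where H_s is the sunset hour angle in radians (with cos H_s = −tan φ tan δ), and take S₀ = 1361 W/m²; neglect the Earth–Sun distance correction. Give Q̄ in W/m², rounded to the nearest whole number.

The sunset hour angle satisfies cos H_s = −tan φ tan δ = 0.4095, giving H_s = 65.83°. In radians, H_s = 1.1490.
H_s sin φ sin δ = 1.1490 × -0.8049 × 0.2890 = -0.2673.
cos φ cos δ sin H_s = 0.5934 × 0.9573 × 0.9124 = 0.5183.
Q̄ = (1361/π) × (-0.2673 + 0.5183) = 433.22 × 0.2510 = 108.74 W/m².

109 W/m²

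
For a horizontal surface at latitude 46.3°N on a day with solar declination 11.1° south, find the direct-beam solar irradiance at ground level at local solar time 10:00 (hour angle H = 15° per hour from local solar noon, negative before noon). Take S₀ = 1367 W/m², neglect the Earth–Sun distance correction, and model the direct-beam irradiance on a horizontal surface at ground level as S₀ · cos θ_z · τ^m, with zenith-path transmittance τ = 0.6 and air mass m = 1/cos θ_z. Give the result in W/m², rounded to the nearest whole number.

Hour angle H = 15° × (10 − 12) = -30.00°.
cos θ_z = sin(46.3°) sin(-11.1°) + cos(46.3°) cos(-11.1°) cos(-30.00°) = -0.1392 + 0.5871 = 0.4479.
Air mass m = 1/cos θ_z = 1/0.4479 = 2.233; τ^m = 0.6^2.233 = 0.3196.
Surface direct beam = 1367 × 0.4479 × 0.3196 = 195.68 W/m².

196 W/m²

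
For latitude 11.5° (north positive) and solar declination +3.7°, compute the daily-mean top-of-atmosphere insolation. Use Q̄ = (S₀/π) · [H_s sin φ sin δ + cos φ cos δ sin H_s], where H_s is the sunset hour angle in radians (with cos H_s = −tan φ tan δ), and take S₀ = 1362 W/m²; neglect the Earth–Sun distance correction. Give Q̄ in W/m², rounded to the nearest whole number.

433 W/m²

The sunset hour angle satisfies cos H_s = −tan φ tan δ = -0.0132, giving H_s = 90.76°. In radians, H_s = 1.5841.
H_s sin φ sin δ = 1.5841 × 0.1994 × 0.0645 = 0.0204.
cos φ cos δ sin H_s = 0.9799 × 0.9979 × 0.9999 = 0.9777.
Q̄ = (1362/π) × (0.0204 + 0.9777) = 433.54 × 0.9981 = 432.72 W/m².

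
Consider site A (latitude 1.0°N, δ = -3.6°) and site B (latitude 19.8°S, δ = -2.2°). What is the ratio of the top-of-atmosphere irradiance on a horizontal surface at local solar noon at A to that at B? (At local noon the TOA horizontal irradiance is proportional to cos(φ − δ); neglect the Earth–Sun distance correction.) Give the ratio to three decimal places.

A: cos θ_z = cos(1.0° − (-3.6°)) = 0.9968.
B: cos θ_z = cos(-19.8° − (-2.2°)) = 0.9532.
Ratio A/B = 0.9968 / 0.9532 = 1.0457.

1.046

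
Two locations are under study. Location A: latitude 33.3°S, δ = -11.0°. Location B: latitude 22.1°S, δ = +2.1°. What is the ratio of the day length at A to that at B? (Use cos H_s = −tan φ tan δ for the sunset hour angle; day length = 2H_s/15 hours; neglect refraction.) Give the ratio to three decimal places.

A: H_s = arccos(−tan -33.3° · tan -11.0°) = 97.34°, so 2H_s/15 = 12.9787 h.
B: H_s = arccos(−tan -22.1° · tan 2.1°) = 89.15°, so 2H_s/15 = 11.8867 h.
Ratio A/B = 12.9787 / 11.8867 = 1.0919.

1.092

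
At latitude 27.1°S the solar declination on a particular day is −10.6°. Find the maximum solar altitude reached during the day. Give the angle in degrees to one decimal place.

73.5°

At local solar noon the hour angle is zero, so the elevation is 90° − |φ − δ| = 90° − |-27.1° − (-10.6°)| = 90° − 16.5° = 73.5°.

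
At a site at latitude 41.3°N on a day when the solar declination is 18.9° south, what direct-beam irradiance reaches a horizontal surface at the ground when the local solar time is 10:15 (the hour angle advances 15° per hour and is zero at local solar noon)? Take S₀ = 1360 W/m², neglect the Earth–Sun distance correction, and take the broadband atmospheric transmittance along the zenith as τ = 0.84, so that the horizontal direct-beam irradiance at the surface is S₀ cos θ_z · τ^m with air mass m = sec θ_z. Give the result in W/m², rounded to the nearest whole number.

382 W/m²

Hour angle H = 15° × (10.25 − 12) = -26.25°.
With φ = 41.3°, δ = -18.9°, H = -26.25°: sin φ sin δ = -0.2138, cos φ cos δ cos H = 0.6375, so cos θ_z = 0.4237.
Air mass m = 1/cos θ_z = 1/0.4237 = 2.360; τ^m = 0.84^2.360 = 0.6627.
Surface direct beam = 1360 × 0.4237 × 0.6627 = 381.87 W/m².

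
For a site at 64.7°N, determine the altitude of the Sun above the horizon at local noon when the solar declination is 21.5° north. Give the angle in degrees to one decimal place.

46.8°

At local solar noon the hour angle is zero, so the elevation is 90° − |φ − δ| = 90° − |64.7° − (21.5°)| = 90° − 43.2° = 46.8°.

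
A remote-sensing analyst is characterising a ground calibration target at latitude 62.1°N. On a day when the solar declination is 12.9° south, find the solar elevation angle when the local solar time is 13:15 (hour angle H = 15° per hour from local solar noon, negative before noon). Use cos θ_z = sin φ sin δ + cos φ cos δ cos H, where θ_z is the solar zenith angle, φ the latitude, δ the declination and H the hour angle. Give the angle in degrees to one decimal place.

13.6°

Hour angle H = 15° × (13.25 − 12) = 18.75°.
With φ = 62.1°, δ = -12.9°, H = 18.75°: sin φ sin δ = -0.1973, cos φ cos δ cos H = 0.4319, so cos θ_z = 0.2346.
θ_z = arccos(0.2346) = 76.43°, so the elevation is 90° − 76.43° = 13.57°.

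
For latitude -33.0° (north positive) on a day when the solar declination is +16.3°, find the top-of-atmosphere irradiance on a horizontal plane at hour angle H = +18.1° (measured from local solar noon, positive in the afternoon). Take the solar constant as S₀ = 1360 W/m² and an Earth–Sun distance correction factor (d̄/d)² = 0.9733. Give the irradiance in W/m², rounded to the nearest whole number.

With φ = -33.0°, δ = 16.3°, H = 18.10°: sin φ sin δ = -0.1529, cos φ cos δ cos H = 0.7651, so cos θ_z = 0.6122.
Top-of-atmosphere irradiance = S₀ (d̄/d)² cos θ_z = 1360 × 0.9733 × 0.6122 = 810.36 W/m².

810 W/m²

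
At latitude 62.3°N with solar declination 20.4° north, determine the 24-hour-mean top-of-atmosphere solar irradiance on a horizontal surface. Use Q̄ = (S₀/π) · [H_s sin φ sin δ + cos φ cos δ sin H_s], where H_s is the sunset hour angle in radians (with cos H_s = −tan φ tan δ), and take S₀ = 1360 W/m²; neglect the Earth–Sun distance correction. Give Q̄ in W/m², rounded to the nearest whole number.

448 W/m²

−tan φ tan δ = −(1.9047)(0.3719) = -0.7084; H_s = arccos(-0.7084) = 135.10°. In radians, H_s = 2.3579.
H_s sin φ sin δ = 2.3579 × 0.8854 × 0.3486 = 0.7278.
cos φ cos δ sin H_s = 0.4648 × 0.9373 × 0.7059 = 0.3075.
Q̄ = (1360/π) × (0.7278 + 0.3075) = 432.90 × 1.0353 = 448.18 W/m².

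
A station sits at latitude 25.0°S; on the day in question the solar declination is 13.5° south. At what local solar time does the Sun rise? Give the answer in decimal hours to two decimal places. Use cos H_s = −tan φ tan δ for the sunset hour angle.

−tan φ tan δ = −(-0.4663)(-0.2401) = -0.1120; H_s = arccos(-0.1120) = 96.43°.
Sunrise is at 12 − H_s/15 = 12 − 6.429 = 5.571 h local solar time.

5.57 h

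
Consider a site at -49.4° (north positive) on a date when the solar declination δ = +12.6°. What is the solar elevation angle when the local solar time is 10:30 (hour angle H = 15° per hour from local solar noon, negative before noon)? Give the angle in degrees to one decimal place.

24.9°

Hour angle H = 15° × (10.5 − 12) = -22.50°.
cos θ_z = sin(-49.4°) sin(12.6°) + cos(-49.4°) cos(12.6°) cos(-22.50°) = -0.1656 + 0.5868 = 0.4212.
θ_z = arccos(0.4212) = 65.09°, so the elevation is 90° − 65.09° = 24.91°.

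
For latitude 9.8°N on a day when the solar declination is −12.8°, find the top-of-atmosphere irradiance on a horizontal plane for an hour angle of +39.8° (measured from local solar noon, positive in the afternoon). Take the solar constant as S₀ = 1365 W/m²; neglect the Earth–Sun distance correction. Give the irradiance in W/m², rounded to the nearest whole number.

cos θ_z = sin(9.8°) sin(-12.8°) + cos(9.8°) cos(-12.8°) cos(39.80°) = -0.0377 + 0.7383 = 0.7006.
Top-of-atmosphere irradiance = S₀ cos θ_z = 1365 × 0.7006 = 956.32 W/m².

956 W/m²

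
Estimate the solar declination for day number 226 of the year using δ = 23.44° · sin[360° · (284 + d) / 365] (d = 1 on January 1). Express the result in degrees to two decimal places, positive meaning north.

+14.10°

360 × (284 + 226) / 365 = 503.014°; sin(503.014°) = 0.6016.
δ = 23.44 × 0.6016 = 14.102° ≈ +14.10°.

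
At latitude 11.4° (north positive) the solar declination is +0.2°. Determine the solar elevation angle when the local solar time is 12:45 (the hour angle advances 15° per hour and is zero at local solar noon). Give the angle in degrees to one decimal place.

74.2°

Hour angle H = 15° × (12.75 − 12) = 11.25°.
cos θ_z = sin φ sin δ + cos φ cos δ cos H = (0.1977)(0.0035) + (0.9803)(1.0000)(0.9808) = 0.9622.
θ_z = arccos(0.9622) = 15.80°, so the elevation is 90° − 15.80° = 74.20°.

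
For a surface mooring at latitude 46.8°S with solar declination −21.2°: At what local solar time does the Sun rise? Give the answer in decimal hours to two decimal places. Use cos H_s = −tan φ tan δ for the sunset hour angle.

4.37 h

cos H_s = −tan(-46.8°) · tan(-21.2°) = -0.4130, so H_s = arccos(-0.4130) = 114.39°.
Sunrise is at 12 − H_s/15 = 12 − 7.626 = 4.374 h local solar time.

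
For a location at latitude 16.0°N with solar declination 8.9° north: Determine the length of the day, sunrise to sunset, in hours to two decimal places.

12.34 hours

cos H_s = −tan(16.0°) · tan(8.9°) = -0.0449, so H_s = arccos(-0.0449) = 92.57°.
Day length = 2 H_s / 15° h⁻¹ = 185.14° / 15 = 12.343 h.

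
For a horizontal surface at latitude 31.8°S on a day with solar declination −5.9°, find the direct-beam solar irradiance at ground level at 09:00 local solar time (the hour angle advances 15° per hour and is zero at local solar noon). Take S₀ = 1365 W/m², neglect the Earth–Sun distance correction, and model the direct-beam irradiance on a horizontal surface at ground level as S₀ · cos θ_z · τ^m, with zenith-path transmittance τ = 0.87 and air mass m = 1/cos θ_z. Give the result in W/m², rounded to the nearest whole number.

Hour angle H = 15° × (9 − 12) = -45.00°.
cos θ_z = sin φ sin δ + cos φ cos δ cos H = (-0.5270)(-0.1028) + (0.8499)(0.9947)(0.7071) = 0.6520.
Air mass m = 1/cos θ_z = 1/0.6520 = 1.534; τ^m = 0.87^1.534 = 0.8076.
Surface direct beam = 1365 × 0.6520 × 0.8076 = 718.75 W/m².

719 W/m²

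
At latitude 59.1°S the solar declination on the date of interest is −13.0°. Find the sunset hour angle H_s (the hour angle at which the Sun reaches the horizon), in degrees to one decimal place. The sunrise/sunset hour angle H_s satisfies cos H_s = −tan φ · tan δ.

−tan φ tan δ = −(-1.6709)(-0.2309) = -0.3858; H_s = arccos(-0.3858) = 112.69°.

112.7°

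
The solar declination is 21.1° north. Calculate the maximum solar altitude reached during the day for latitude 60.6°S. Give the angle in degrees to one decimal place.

At local solar noon the hour angle is zero, so the elevation is 90° − |φ − δ| = 90° − |-60.6° − (21.1°)| = 90° − 81.7° = 8.3°.

8.3°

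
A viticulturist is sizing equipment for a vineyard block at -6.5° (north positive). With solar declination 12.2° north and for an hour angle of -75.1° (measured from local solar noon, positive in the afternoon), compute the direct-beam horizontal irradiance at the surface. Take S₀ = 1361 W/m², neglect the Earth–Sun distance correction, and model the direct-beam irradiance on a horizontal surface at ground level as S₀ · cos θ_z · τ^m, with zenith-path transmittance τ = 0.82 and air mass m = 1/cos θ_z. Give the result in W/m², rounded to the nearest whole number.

128 W/m²

cos θ_z = sin φ sin δ + cos φ cos δ cos H = (-0.1132)(0.2113) + (0.9936)(0.9774)(0.2571) = 0.2258.
Air mass m = 1/cos θ_z = 1/0.2258 = 4.429; τ^m = 0.82^4.429 = 0.4152.
Surface direct beam = 1361 × 0.2258 × 0.4152 = 127.60 W/m².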